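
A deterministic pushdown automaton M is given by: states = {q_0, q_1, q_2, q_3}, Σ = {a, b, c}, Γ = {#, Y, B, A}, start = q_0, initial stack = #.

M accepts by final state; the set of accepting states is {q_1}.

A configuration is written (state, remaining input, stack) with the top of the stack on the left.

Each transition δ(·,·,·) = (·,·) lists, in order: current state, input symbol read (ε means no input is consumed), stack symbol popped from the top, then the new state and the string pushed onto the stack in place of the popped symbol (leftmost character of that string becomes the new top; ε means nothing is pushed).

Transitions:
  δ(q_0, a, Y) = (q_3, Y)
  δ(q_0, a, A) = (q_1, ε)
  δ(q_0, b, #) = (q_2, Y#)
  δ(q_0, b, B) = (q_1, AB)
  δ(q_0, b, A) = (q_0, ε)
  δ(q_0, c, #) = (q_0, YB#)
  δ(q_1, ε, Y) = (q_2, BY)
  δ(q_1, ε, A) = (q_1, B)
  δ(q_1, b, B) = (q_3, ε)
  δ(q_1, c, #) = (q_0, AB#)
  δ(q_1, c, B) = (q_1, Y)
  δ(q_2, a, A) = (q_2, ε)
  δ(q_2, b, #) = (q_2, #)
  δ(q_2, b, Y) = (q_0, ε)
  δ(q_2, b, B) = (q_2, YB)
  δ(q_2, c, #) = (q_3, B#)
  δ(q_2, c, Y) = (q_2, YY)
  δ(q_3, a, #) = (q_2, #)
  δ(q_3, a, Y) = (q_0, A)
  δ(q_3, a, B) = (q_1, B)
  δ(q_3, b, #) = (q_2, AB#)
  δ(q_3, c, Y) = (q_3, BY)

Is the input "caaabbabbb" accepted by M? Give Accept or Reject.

(q_0, caaabbabbb, #) ⊢ (q_0, aaabbabbb, YB#) ⊢ (q_3, aabbabbb, YB#) ⊢ (q_0, abbabbb, AB#) ⊢ (q_1, bbabbb, B#) ⊢ (q_3, babbb, #) ⊢ (q_2, abbb, AB#) ⊢ (q_2, bbb, B#) ⊢ (q_2, bb, YB#) ⊢ (q_0, b, B#) ⊢ (q_1, ε, AB#)
All input consumed; state q_1 ∈ F.

Accept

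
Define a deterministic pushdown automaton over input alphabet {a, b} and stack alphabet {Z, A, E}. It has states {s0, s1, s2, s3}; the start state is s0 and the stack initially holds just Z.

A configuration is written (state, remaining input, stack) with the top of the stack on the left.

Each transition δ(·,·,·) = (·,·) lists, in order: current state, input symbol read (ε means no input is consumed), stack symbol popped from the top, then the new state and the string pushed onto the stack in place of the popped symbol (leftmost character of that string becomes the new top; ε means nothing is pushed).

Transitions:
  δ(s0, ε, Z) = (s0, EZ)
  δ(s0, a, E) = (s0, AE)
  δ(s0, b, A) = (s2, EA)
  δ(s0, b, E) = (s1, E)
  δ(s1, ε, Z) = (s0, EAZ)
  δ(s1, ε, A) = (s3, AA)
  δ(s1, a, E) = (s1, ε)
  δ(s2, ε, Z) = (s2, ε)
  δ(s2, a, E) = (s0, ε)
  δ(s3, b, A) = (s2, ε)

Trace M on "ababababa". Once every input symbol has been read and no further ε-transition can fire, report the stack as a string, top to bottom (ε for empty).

AEZ

(s0, ababababa, Z)
  ε-move, top Z: go to s0, push EZ → (s0, ababababa, EZ)
  read a, top E: go to s0, push AE → (s0, babababa, AEZ)
  read b, top A: go to s2, push EA → (s2, abababa, EAEZ)
  read a, top E: go to s0, push ε → (s0, bababa, AEZ)
  read b, top A: go to s2, push EA → (s2, ababa, EAEZ)
  read a, top E: go to s0, push ε → (s0, baba, AEZ)
  read b, top A: go to s2, push EA → (s2, aba, EAEZ)
  read a, top E: go to s0, push ε → (s0, ba, AEZ)
  read b, top A: go to s2, push EA → (s2, a, EAEZ)
  read a, top E: go to s0, push ε → (s0, ε, AEZ)
All input consumed in state s0 with stack AEZ.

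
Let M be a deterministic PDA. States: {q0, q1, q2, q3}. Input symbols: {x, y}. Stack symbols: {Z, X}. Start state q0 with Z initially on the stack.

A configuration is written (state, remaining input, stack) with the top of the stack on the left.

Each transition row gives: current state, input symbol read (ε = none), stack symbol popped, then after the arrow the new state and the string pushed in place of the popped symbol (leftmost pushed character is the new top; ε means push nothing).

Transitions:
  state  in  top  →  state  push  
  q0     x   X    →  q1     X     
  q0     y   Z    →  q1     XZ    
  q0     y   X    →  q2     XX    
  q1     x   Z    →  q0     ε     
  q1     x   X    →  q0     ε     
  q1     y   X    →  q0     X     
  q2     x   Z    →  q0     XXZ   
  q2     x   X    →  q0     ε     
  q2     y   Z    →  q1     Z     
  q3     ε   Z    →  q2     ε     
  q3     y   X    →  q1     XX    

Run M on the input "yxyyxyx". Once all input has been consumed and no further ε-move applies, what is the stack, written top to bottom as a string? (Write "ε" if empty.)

(q0, yxyyxyx, Z)
  read y, top Z: go to q1, push XZ → (q1, xyyxyx, XZ)
  read x, top X: go to q0, push ε → (q0, yyxyx, Z)
  read y, top Z: go to q1, push XZ → (q1, yxyx, XZ)
  read y, top X: go to q0, push X → (q0, xyx, XZ)
  read x, top X: go to q1, push X → (q1, yx, XZ)
  read y, top X: go to q0, push X → (q0, x, XZ)
  read x, top X: go to q1, push X → (q1, ε, XZ)
All input consumed in state q1 with stack XZ.

XZ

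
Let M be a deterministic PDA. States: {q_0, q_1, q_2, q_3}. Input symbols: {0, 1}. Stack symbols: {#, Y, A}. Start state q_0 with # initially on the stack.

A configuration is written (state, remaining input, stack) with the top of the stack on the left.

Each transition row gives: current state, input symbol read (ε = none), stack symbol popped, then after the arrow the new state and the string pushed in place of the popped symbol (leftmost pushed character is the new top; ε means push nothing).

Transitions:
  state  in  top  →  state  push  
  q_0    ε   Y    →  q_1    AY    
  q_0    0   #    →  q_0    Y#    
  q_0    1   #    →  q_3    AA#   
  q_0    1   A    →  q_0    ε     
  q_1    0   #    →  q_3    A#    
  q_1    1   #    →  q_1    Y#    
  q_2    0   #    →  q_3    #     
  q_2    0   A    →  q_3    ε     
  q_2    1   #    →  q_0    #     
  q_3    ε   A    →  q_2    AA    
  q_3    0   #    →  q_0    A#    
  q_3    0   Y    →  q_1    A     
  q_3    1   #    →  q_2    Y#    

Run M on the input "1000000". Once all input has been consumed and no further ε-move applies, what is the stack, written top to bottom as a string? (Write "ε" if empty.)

(q_0, 1000000, #) ⊢ (q_3, 000000, AA#) ⊢ (q_2, 000000, AAA#) ⊢ (q_3, 00000, AA#) ⊢ (q_2, 00000, AAA#) ⊢ (q_3, 0000, AA#) ⊢ (q_2, 0000, AAA#) ⊢ (q_3, 000, AA#) ⊢ (q_2, 000, AAA#) ⊢ (q_3, 00, AA#) ⊢ (q_2, 00, AAA#) ⊢ (q_3, 0, AA#) ⊢ (q_2, 0, AAA#) ⊢ (q_3, ε, AA#) ⊢ (q_2, ε, AAA#)
All input consumed in state q_2 with stack AAA#.

AAA#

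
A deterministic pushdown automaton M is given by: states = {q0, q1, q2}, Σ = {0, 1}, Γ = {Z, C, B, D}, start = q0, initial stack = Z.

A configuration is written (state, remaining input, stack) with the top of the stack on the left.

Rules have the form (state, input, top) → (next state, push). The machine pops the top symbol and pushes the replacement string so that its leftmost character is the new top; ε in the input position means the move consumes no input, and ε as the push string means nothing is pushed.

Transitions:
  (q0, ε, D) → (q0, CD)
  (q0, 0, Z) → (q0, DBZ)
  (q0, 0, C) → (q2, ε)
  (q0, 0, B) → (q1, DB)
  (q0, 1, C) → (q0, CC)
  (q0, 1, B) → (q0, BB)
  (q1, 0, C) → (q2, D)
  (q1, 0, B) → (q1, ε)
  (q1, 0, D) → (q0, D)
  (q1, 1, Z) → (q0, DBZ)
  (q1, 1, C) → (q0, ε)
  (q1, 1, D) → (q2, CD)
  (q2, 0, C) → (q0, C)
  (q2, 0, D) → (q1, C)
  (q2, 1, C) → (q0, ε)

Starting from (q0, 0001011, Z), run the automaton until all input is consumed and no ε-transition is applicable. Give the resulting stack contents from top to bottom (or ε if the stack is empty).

(q0, 0001011, Z)
  read 0, top Z: go to q0, push DBZ → (q0, 001011, DBZ)
  ε-move, top D: go to q0, push CD → (q0, 001011, CDBZ)
  read 0, top C: go to q2, push ε → (q2, 01011, DBZ)
  read 0, top D: go to q1, push C → (q1, 1011, CBZ)
  read 1, top C: go to q0, push ε → (q0, 011, BZ)
  read 0, top B: go to q1, push DB → (q1, 11, DBZ)
  read 1, top D: go to q2, push CD → (q2, 1, CDBZ)
  read 1, top C: go to q0, push ε → (q0, ε, DBZ)
  ε-move, top D: go to q0, push CD → (q0, ε, CDBZ)
All input consumed in state q0 with stack CDBZ.

CDBZ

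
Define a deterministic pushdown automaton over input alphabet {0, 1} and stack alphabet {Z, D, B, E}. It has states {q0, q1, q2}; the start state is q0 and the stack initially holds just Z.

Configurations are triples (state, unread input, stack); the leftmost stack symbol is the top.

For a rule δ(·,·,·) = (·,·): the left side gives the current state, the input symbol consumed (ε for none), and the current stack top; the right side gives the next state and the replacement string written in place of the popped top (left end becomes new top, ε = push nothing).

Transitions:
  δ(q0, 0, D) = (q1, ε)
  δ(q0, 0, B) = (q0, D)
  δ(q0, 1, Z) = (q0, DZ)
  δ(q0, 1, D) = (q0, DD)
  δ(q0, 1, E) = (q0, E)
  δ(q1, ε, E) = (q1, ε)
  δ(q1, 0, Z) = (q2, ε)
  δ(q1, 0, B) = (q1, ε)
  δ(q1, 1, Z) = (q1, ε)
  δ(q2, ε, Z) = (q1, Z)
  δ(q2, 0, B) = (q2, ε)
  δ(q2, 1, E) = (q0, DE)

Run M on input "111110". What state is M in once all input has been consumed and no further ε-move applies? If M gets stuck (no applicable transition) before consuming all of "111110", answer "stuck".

(q0, 111110, Z)
  read 1, top Z: go to q0, push DZ → (q0, 11110, DZ)
  read 1, top D: go to q0, push DD → (q0, 1110, DDZ)
  read 1, top D: go to q0, push DD → (q0, 110, DDDZ)
  read 1, top D: go to q0, push DD → (q0, 10, DDDDZ)
  read 1, top D: go to q0, push DD → (q0, 0, DDDDDZ)
  read 0, top D: go to q1, push ε → (q1, ε, DDDDZ)
All input consumed; M is in state q1.

q1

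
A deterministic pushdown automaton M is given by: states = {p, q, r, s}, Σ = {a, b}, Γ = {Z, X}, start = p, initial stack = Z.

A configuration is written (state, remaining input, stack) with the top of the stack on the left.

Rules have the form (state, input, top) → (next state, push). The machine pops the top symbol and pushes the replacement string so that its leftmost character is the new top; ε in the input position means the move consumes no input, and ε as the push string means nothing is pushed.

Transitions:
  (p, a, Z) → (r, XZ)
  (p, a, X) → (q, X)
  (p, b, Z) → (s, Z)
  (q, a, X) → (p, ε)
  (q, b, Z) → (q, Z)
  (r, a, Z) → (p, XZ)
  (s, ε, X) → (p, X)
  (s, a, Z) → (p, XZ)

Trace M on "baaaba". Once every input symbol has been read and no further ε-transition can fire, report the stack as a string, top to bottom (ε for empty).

XZ

(p, baaaba, Z)
  read b, top Z: go to s, push Z → (s, aaaba, Z)
  read a, top Z: go to p, push XZ → (p, aaba, XZ)
  read a, top X: go to q, push X → (q, aba, XZ)
  read a, top X: go to p, push ε → (p, ba, Z)
  read b, top Z: go to s, push Z → (s, a, Z)
  read a, top Z: go to p, push XZ → (p, ε, XZ)
All input consumed in state p with stack XZ.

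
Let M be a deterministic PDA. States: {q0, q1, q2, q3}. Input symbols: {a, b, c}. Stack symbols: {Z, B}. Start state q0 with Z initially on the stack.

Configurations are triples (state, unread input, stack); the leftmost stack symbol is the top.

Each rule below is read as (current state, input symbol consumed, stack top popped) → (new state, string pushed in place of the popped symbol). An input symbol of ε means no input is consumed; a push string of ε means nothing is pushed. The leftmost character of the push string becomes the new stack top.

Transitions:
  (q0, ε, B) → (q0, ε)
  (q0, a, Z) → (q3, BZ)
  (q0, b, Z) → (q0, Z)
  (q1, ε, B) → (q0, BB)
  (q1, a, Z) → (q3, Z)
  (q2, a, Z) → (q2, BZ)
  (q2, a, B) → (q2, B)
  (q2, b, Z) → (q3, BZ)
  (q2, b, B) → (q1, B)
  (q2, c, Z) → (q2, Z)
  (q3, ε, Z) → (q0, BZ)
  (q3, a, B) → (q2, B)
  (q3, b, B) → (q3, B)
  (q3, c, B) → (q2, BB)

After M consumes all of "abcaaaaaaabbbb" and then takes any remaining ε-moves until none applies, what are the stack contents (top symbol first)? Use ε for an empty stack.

(q0, abcaaaaaaabbbb, Z)
  read a, top Z: go to q3, push BZ → (q3, bcaaaaaaabbbb, BZ)
  read b, top B: go to q3, push B → (q3, caaaaaaabbbb, BZ)
  read c, top B: go to q2, push BB → (q2, aaaaaaabbbb, BBZ)
  read a, top B: go to q2, push B → (q2, aaaaaabbbb, BBZ)
  read a, top B: go to q2, push B → (q2, aaaaabbbb, BBZ)
  read a, top B: go to q2, push B → (q2, aaaabbbb, BBZ)
  read a, top B: go to q2, push B → (q2, aaabbbb, BBZ)
  read a, top B: go to q2, push B → (q2, aabbbb, BBZ)
  read a, top B: go to q2, push B → (q2, abbbb, BBZ)
  read a, top B: go to q2, push B → (q2, bbbb, BBZ)
  read b, top B: go to q1, push B → (q1, bbb, BBZ)
  ε-move, top B: go to q0, push BB → (q0, bbb, BBBZ)
  ε-move, top B: go to q0, push ε → (q0, bbb, BBZ)
  ε-move, top B: go to q0, push ε → (q0, bbb, BZ)
  ε-move, top B: go to q0, push ε → (q0, bbb, Z)
  read b, top Z: go to q0, push Z → (q0, bb, Z)
  read b, top Z: go to q0, push Z → (q0, b, Z)
  read b, top Z: go to q0, push Z → (q0, ε, Z)
All input consumed in state q0 with stack Z.

Z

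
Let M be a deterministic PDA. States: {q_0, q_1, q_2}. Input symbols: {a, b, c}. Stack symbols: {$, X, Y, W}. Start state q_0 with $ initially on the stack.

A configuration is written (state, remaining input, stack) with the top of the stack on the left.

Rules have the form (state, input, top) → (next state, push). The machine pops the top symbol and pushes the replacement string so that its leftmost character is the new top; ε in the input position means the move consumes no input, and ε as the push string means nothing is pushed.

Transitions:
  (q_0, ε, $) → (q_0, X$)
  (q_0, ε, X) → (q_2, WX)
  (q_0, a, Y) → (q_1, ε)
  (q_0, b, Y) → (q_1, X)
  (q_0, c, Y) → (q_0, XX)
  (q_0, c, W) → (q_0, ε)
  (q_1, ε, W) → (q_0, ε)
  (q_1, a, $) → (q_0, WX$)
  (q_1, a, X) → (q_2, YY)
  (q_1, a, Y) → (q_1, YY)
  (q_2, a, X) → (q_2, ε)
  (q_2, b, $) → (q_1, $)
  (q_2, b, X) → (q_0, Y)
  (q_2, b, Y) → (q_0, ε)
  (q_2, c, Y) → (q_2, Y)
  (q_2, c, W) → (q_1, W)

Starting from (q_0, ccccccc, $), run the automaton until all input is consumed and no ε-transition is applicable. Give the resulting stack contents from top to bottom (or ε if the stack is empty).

WX$

(q_0, ccccccc, $)
  ε-move, top $: go to q_0, push X$ → (q_0, ccccccc, X$)
  ε-move, top X: go to q_2, push WX → (q_2, ccccccc, WX$)
  read c, top W: go to q_1, push W → (q_1, cccccc, WX$)
  ε-move, top W: go to q_0, push ε → (q_0, cccccc, X$)
  ε-move, top X: go to q_2, push WX → (q_2, cccccc, WX$)
  read c, top W: go to q_1, push W → (q_1, ccccc, WX$)
  ε-move, top W: go to q_0, push ε → (q_0, ccccc, X$)
  ε-move, top X: go to q_2, push WX → (q_2, ccccc, WX$)
  read c, top W: go to q_1, push W → (q_1, cccc, WX$)
  ε-move, top W: go to q_0, push ε → (q_0, cccc, X$)
  ε-move, top X: go to q_2, push WX → (q_2, cccc, WX$)
  read c, top W: go to q_1, push W → (q_1, ccc, WX$)
  ε-move, top W: go to q_0, push ε → (q_0, ccc, X$)
  ε-move, top X: go to q_2, push WX → (q_2, ccc, WX$)
  read c, top W: go to q_1, push W → (q_1, cc, WX$)
  ε-move, top W: go to q_0, push ε → (q_0, cc, X$)
  ε-move, top X: go to q_2, push WX → (q_2, cc, WX$)
  read c, top W: go to q_1, push W → (q_1, c, WX$)
  ε-move, top W: go to q_0, push ε → (q_0, c, X$)
  ε-move, top X: go to q_2, push WX → (q_2, c, WX$)
  read c, top W: go to q_1, push W → (q_1, ε, WX$)
  ε-move, top W: go to q_0, push ε → (q_0, ε, X$)
  ε-move, top X: go to q_2, push WX → (q_2, ε, WX$)
All input consumed in state q_2 with stack WX$.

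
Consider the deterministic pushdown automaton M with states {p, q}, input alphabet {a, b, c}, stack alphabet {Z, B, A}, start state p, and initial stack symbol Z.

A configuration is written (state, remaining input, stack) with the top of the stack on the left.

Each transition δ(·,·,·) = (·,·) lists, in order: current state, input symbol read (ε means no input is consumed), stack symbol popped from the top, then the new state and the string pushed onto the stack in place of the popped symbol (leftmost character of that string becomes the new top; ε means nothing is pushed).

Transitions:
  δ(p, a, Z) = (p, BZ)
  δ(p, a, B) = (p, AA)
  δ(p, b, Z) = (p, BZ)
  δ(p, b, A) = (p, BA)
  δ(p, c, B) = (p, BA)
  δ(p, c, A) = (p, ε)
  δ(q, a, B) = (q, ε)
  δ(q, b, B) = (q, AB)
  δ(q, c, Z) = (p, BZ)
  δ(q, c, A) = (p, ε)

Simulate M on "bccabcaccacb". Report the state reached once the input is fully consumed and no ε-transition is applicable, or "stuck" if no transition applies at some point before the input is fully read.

(p, bccabcaccacb, Z)
  read b, top Z: go to p, push BZ → (p, ccabcaccacb, BZ)
  read c, top B: go to p, push BA → (p, cabcaccacb, BAZ)
  read c, top B: go to p, push BA → (p, abcaccacb, BAAZ)
  read a, top B: go to p, push AA → (p, bcaccacb, AAAAZ)
  read b, top A: go to p, push BA → (p, caccacb, BAAAAZ)
  read c, top B: go to p, push BA → (p, accacb, BAAAAAZ)
  read a, top B: go to p, push AA → (p, ccacb, AAAAAAAZ)
  read c, top A: go to p, push ε → (p, cacb, AAAAAAZ)
  read c, top A: go to p, push ε → (p, acb, AAAAAZ)
No transition for (p, a, top A); M blocks with input acb remaining.

stuck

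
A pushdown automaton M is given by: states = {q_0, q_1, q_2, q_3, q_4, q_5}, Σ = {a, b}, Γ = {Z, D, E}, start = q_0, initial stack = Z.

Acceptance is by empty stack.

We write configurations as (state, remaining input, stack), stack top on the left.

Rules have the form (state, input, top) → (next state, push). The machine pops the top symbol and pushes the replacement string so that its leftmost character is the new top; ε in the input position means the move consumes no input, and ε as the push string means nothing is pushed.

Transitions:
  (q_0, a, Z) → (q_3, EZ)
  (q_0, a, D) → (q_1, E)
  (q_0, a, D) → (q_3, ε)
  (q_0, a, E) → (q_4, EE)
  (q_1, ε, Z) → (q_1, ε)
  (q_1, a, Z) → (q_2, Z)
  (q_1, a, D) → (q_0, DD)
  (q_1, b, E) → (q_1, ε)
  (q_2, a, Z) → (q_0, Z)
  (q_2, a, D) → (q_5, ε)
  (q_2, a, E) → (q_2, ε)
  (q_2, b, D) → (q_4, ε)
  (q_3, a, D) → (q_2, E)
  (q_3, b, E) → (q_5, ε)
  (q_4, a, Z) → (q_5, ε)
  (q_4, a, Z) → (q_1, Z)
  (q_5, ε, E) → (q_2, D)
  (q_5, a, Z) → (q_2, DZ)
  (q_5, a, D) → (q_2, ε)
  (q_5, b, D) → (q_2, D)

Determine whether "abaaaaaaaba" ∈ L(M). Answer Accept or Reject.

Accept

One accepting computation: (q_0, abaaaaaaaba, Z) ⊢ (q_3, baaaaaaaba, EZ) ⊢ (q_5, aaaaaaaba, Z) ⊢ (q_2, aaaaaaba, DZ) ⊢ (q_5, aaaaaba, Z) ⊢ (q_2, aaaaba, DZ) ⊢ (q_5, aaaba, Z) ⊢ (q_2, aaba, DZ) ⊢ (q_5, aba, Z) ⊢ (q_2, ba, DZ) ⊢ (q_4, a, Z) ⊢ (q_5, ε, ε)
All input consumed and the stack is empty.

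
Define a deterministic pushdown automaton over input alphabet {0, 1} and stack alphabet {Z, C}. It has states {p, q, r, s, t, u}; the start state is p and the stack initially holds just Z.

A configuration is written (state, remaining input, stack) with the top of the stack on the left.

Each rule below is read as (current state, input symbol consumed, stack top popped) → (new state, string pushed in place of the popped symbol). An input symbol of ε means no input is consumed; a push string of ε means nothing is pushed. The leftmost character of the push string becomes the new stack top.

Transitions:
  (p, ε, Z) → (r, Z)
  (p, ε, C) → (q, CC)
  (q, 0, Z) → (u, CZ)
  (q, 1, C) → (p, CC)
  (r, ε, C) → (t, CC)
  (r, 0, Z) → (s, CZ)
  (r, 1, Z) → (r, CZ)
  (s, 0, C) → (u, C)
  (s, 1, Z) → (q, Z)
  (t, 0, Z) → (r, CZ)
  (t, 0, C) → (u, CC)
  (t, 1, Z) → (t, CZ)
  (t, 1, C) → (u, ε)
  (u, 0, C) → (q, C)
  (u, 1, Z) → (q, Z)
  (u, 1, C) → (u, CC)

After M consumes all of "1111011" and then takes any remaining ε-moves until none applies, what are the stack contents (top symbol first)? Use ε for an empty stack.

(p, 1111011, Z)
  ε-move, top Z: go to r, push Z → (r, 1111011, Z)
  read 1, top Z: go to r, push CZ → (r, 111011, CZ)
  ε-move, top C: go to t, push CC → (t, 111011, CCZ)
  read 1, top C: go to u, push ε → (u, 11011, CZ)
  read 1, top C: go to u, push CC → (u, 1011, CCZ)
  read 1, top C: go to u, push CC → (u, 011, CCCZ)
  read 0, top C: go to q, push C → (q, 11, CCCZ)
  read 1, top C: go to p, push CC → (p, 1, CCCCZ)
  ε-move, top C: go to q, push CC → (q, 1, CCCCCZ)
  read 1, top C: go to p, push CC → (p, ε, CCCCCCZ)
  ε-move, top C: go to q, push CC → (q, ε, CCCCCCCZ)
All input consumed in state q with stack CCCCCCCZ.

CCCCCCCZ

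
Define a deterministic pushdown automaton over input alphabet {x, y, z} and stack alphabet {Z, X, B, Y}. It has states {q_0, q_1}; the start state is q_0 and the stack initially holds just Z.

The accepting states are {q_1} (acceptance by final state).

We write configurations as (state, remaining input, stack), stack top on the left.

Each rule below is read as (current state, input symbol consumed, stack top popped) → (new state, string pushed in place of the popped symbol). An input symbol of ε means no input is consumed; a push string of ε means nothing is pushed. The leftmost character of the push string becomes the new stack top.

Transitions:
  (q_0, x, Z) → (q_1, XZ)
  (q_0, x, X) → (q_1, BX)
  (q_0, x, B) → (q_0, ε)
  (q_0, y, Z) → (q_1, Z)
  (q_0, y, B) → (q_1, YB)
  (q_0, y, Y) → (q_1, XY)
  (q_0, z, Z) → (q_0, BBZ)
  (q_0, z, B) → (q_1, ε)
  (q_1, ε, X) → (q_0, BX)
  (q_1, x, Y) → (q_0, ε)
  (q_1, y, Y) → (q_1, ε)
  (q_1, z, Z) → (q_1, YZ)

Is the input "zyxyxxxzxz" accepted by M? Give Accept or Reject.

(q_0, zyxyxxxzxz, Z)
  read z, top Z: go to q_0, push BBZ → (q_0, yxyxxxzxz, BBZ)
  read y, top B: go to q_1, push YB → (q_1, xyxxxzxz, YBBZ)
  read x, top Y: go to q_0, push ε → (q_0, yxxxzxz, BBZ)
  read y, top B: go to q_1, push YB → (q_1, xxxzxz, YBBZ)
  read x, top Y: go to q_0, push ε → (q_0, xxzxz, BBZ)
  read x, top B: go to q_0, push ε → (q_0, xzxz, BZ)
  read x, top B: go to q_0, push ε → (q_0, zxz, Z)
  read z, top Z: go to q_0, push BBZ → (q_0, xz, BBZ)
  read x, top B: go to q_0, push ε → (q_0, z, BZ)
  read z, top B: go to q_1, push ε → (q_1, ε, Z)
All input consumed; state q_1 ∈ F.

Accept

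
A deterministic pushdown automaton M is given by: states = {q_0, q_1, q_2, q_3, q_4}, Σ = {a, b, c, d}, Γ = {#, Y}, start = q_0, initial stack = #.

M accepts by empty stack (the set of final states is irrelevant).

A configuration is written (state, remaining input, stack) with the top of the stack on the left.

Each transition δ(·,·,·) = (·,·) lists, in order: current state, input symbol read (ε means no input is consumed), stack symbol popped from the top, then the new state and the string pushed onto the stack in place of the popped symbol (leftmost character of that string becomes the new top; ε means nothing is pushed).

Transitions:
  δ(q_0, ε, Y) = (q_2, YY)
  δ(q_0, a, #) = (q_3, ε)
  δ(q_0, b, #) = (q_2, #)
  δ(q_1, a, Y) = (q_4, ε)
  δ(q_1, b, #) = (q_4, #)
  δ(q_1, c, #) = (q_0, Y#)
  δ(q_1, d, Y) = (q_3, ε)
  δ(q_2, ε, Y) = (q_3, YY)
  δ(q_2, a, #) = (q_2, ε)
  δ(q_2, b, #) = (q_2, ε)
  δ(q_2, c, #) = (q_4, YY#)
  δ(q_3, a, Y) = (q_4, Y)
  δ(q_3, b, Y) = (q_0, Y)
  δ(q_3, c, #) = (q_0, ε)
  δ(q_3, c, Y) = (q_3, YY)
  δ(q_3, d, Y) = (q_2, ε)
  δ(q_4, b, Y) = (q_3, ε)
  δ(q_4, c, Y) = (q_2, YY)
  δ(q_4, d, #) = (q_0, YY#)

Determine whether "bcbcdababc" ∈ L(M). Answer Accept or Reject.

Accept

(q_0, bcbcdababc, #)
  read b, top #: go to q_2, push # → (q_2, cbcdababc, #)
  read c, top #: go to q_4, push YY# → (q_4, bcdababc, YY#)
  read b, top Y: go to q_3, push ε → (q_3, cdababc, Y#)
  read c, top Y: go to q_3, push YY → (q_3, dababc, YY#)
  read d, top Y: go to q_2, push ε → (q_2, ababc, Y#)
  ε-move, top Y: go to q_3, push YY → (q_3, ababc, YY#)
  read a, top Y: go to q_4, push Y → (q_4, babc, YY#)
  read b, top Y: go to q_3, push ε → (q_3, abc, Y#)
  read a, top Y: go to q_4, push Y → (q_4, bc, Y#)
  read b, top Y: go to q_3, push ε → (q_3, c, #)
  read c, top #: go to q_0, push ε → (q_0, ε, ε)
All input consumed and the stack is empty.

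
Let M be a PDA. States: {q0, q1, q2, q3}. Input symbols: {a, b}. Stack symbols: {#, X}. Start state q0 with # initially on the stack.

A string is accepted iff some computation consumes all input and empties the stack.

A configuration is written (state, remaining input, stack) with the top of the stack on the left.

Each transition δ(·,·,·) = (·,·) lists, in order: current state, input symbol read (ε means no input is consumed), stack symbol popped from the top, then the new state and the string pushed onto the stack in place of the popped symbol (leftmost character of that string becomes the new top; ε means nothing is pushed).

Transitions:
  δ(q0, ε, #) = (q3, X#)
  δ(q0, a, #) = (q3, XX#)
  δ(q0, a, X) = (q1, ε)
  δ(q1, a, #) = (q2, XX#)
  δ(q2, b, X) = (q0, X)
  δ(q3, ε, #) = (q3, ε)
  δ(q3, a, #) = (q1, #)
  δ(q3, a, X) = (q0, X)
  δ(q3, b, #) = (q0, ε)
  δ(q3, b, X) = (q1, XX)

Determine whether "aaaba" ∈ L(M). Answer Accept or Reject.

Reject

No computation consumes all input and empties the stack.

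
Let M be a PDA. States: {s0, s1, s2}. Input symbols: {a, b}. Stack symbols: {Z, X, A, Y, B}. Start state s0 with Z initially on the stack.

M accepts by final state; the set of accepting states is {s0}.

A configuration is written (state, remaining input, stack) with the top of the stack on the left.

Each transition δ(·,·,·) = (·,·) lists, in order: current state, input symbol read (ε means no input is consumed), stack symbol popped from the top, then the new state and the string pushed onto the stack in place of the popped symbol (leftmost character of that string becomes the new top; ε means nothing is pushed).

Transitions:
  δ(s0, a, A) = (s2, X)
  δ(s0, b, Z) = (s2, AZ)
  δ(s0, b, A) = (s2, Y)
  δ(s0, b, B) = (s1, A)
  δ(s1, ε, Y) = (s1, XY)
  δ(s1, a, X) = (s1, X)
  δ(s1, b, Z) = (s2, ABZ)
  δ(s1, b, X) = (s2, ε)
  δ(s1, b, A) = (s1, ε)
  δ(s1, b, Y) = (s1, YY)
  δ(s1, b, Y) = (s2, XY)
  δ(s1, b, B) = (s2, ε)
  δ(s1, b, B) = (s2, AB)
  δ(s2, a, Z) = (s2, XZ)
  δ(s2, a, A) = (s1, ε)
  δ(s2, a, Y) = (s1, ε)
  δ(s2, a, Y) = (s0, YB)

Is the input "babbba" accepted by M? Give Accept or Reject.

No computation consumes all input and reaches a final state.

Reject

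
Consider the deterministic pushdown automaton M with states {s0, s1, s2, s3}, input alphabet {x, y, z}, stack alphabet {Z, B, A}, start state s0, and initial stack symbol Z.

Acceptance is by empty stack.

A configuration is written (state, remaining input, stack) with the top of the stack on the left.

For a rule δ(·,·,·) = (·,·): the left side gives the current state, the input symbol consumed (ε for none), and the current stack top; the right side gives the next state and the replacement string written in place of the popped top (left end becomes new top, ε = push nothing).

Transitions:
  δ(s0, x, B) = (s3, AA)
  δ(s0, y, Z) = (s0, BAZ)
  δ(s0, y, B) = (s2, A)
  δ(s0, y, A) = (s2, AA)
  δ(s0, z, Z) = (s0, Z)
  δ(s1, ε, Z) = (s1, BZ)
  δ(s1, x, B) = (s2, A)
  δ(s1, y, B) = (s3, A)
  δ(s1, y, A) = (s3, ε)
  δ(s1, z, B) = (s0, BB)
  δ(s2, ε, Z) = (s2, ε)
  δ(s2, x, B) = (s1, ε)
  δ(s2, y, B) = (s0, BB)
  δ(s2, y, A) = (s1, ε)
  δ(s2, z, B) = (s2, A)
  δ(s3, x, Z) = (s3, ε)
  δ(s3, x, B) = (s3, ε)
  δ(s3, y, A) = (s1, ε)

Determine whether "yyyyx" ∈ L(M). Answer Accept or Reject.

(s0, yyyyx, Z)
  read y, top Z: go to s0, push BAZ → (s0, yyyx, BAZ)
  read y, top B: go to s2, push A → (s2, yyx, AAZ)
  read y, top A: go to s1, push ε → (s1, yx, AZ)
  read y, top A: go to s3, push ε → (s3, x, Z)
  read x, top Z: go to s3, push ε → (s3, ε, ε)
All input consumed and the stack is empty.

Accept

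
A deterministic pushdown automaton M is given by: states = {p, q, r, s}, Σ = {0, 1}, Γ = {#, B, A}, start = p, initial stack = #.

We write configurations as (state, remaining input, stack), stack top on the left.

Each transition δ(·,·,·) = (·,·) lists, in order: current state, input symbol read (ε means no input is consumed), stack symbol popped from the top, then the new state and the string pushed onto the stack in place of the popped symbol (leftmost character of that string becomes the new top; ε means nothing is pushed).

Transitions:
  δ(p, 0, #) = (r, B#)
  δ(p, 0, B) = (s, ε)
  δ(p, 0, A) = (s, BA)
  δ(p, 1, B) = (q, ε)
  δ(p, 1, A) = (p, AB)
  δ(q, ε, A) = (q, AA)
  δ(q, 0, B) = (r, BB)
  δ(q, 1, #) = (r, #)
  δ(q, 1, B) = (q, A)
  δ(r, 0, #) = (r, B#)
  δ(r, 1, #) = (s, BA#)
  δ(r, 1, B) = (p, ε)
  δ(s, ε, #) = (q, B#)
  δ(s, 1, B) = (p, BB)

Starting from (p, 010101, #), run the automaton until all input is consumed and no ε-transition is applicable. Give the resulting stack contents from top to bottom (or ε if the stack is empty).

#

(p, 010101, #)
  read 0, top #: go to r, push B# → (r, 10101, B#)
  read 1, top B: go to p, push ε → (p, 0101, #)
  read 0, top #: go to r, push B# → (r, 101, B#)
  read 1, top B: go to p, push ε → (p, 01, #)
  read 0, top #: go to r, push B# → (r, 1, B#)
  read 1, top B: go to p, push ε → (p, ε, #)
All input consumed in state p with stack #.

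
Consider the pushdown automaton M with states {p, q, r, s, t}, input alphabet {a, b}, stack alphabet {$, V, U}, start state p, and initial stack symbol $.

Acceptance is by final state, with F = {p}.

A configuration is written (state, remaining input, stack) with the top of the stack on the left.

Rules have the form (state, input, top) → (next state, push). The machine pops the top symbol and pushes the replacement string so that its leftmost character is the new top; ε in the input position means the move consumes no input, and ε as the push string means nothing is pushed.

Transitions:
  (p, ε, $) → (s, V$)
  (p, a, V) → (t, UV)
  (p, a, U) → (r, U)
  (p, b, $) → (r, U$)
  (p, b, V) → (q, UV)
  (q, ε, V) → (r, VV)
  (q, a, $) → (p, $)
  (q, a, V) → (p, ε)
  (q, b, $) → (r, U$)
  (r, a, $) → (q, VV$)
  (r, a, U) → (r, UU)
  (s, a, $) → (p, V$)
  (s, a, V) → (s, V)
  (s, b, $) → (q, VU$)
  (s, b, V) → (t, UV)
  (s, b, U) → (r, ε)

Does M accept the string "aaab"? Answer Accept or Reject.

Reject

No computation consumes all input and reaches a final state.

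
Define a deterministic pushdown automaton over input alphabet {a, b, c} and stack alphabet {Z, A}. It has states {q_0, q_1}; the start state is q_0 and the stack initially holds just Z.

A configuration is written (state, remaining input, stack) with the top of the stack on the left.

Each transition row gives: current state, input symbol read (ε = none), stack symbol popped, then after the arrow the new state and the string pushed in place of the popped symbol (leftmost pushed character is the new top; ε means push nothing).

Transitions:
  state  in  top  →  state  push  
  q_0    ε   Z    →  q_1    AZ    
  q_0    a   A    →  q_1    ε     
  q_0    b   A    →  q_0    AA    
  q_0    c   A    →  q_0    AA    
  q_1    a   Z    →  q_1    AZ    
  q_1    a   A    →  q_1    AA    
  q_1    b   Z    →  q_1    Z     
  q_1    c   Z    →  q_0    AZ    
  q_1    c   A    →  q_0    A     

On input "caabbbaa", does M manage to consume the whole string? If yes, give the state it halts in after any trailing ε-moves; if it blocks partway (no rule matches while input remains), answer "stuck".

stuck

(q_0, caabbbaa, Z)
  ε-move, top Z: go to q_1, push AZ → (q_1, caabbbaa, AZ)
  read c, top A: go to q_0, push A → (q_0, aabbbaa, AZ)
  read a, top A: go to q_1, push ε → (q_1, abbbaa, Z)
  read a, top Z: go to q_1, push AZ → (q_1, bbbaa, AZ)
No transition for (q_1, b, top A); M blocks with input bbbaa remaining.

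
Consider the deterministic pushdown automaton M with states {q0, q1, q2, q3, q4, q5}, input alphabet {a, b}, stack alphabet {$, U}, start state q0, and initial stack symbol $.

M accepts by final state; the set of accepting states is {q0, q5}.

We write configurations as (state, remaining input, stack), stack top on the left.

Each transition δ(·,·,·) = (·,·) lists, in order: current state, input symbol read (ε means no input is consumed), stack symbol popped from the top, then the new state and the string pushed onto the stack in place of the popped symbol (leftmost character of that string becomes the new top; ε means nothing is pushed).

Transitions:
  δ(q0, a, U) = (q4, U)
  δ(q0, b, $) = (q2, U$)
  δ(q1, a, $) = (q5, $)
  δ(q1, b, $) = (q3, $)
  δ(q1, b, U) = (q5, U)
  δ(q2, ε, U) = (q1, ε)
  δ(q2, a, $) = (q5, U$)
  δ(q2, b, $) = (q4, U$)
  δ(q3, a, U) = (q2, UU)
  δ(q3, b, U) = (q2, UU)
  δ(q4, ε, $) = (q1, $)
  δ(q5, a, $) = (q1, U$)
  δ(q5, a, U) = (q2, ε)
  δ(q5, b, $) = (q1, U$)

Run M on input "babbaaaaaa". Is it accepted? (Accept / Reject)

(q0, babbaaaaaa, $)
  read b, top $: go to q2, push U$ → (q2, abbaaaaaa, U$)
  ε-move, top U: go to q1, push ε → (q1, abbaaaaaa, $)
  read a, top $: go to q5, push $ → (q5, bbaaaaaa, $)
  read b, top $: go to q1, push U$ → (q1, baaaaaa, U$)
  read b, top U: go to q5, push U → (q5, aaaaaa, U$)
  read a, top U: go to q2, push ε → (q2, aaaaa, $)
  read a, top $: go to q5, push U$ → (q5, aaaa, U$)
  read a, top U: go to q2, push ε → (q2, aaa, $)
  read a, top $: go to q5, push U$ → (q5, aa, U$)
  read a, top U: go to q2, push ε → (q2, a, $)
  read a, top $: go to q5, push U$ → (q5, ε, U$)
All input consumed; state q5 ∈ F.

Accept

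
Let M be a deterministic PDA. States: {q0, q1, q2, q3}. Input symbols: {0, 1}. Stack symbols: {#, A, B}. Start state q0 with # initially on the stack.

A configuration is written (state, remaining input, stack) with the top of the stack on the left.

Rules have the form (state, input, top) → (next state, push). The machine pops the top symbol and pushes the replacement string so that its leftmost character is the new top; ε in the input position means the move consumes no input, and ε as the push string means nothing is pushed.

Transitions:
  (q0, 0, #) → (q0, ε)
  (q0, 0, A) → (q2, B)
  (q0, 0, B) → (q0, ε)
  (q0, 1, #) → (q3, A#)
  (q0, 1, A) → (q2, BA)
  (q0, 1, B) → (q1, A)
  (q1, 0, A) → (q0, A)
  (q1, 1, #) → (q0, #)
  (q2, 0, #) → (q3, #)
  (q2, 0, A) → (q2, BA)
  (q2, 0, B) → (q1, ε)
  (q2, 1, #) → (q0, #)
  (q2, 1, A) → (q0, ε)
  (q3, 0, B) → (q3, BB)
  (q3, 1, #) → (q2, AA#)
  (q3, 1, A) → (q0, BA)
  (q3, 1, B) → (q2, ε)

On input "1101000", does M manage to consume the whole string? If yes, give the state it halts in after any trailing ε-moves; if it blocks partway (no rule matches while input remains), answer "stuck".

(q0, 1101000, #) ⊢ (q3, 101000, A#) ⊢ (q0, 01000, BA#) ⊢ (q0, 1000, A#) ⊢ (q2, 000, BA#) ⊢ (q1, 00, A#) ⊢ (q0, 0, A#) ⊢ (q2, ε, B#)
All input consumed; M is in state q2.

q2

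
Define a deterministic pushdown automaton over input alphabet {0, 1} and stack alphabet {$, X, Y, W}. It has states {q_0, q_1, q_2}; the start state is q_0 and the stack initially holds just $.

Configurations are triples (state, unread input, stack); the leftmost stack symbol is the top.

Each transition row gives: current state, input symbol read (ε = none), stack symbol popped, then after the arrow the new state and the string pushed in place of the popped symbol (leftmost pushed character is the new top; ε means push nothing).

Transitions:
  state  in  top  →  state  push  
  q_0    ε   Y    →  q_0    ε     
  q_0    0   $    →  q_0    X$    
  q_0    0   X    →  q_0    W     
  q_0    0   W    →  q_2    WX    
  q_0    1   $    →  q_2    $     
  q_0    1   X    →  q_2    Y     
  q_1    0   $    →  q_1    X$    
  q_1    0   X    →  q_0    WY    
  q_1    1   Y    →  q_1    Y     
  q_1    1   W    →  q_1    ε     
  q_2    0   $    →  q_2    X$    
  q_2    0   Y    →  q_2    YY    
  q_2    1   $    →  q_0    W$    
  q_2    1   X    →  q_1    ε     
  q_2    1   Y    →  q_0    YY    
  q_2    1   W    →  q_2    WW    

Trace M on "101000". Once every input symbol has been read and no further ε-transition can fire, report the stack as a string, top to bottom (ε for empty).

(q_0, 101000, $)
  read 1, top $: go to q_2, push $ → (q_2, 01000, $)
  read 0, top $: go to q_2, push X$ → (q_2, 1000, X$)
  read 1, top X: go to q_1, push ε → (q_1, 000, $)
  read 0, top $: go to q_1, push X$ → (q_1, 00, X$)
  read 0, top X: go to q_0, push WY → (q_0, 0, WY$)
  read 0, top W: go to q_2, push WX → (q_2, ε, WXY$)
All input consumed in state q_2 with stack WXY$.

WXY$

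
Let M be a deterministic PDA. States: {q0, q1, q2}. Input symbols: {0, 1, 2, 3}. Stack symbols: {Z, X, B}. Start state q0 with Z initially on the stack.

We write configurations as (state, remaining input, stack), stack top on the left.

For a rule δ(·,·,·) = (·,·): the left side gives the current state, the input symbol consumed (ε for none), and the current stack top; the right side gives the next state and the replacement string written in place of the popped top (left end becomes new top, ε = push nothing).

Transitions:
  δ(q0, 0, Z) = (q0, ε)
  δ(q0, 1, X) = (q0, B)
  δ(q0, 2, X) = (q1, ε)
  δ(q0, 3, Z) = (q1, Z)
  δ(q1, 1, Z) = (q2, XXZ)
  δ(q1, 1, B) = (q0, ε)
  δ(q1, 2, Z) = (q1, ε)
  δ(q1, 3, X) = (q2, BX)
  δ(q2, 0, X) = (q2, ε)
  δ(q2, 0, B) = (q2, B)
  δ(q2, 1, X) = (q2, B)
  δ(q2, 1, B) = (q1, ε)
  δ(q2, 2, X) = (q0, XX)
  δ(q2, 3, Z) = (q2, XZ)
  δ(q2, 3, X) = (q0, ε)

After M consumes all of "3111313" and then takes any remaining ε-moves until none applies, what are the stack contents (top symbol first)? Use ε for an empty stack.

BXZ

(q0, 3111313, Z) ⊢ (q1, 111313, Z) ⊢ (q2, 11313, XXZ) ⊢ (q2, 1313, BXZ) ⊢ (q1, 313, XZ) ⊢ (q2, 13, BXZ) ⊢ (q1, 3, XZ) ⊢ (q2, ε, BXZ)
All input consumed in state q2 with stack BXZ.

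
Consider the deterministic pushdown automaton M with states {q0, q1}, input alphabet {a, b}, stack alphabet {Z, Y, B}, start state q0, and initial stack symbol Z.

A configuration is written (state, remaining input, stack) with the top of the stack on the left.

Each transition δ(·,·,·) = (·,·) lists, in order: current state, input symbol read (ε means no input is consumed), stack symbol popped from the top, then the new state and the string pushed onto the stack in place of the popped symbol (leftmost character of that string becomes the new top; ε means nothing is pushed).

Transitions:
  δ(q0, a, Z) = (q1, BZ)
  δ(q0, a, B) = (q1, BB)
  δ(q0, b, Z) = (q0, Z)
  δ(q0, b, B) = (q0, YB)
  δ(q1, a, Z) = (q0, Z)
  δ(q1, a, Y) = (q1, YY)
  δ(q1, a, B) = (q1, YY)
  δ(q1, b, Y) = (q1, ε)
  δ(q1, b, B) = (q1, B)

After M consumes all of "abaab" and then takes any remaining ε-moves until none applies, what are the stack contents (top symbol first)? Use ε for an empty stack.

YYZ

(q0, abaab, Z) ⊢ (q1, baab, BZ) ⊢ (q1, aab, BZ) ⊢ (q1, ab, YYZ) ⊢ (q1, b, YYYZ) ⊢ (q1, ε, YYZ)
All input consumed in state q1 with stack YYZ.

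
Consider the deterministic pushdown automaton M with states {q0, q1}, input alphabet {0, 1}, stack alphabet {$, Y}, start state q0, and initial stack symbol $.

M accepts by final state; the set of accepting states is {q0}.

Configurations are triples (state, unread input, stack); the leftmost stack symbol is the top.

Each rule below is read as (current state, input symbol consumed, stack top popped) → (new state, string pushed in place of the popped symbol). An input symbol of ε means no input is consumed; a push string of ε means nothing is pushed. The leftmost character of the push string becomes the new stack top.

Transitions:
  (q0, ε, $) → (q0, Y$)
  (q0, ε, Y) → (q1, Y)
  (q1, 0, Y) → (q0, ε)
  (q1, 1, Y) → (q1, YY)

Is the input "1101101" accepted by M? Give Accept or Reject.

Reject

(q0, 1101101, $)
  ε-move, top $: go to q0, push Y$ → (q0, 1101101, Y$)
  ε-move, top Y: go to q1, push Y → (q1, 1101101, Y$)
  read 1, top Y: go to q1, push YY → (q1, 101101, YY$)
  read 1, top Y: go to q1, push YY → (q1, 01101, YYY$)
  read 0, top Y: go to q0, push ε → (q0, 1101, YY$)
  ε-move, top Y: go to q1, push Y → (q1, 1101, YY$)
  read 1, top Y: go to q1, push YY → (q1, 101, YYY$)
  read 1, top Y: go to q1, push YY → (q1, 01, YYYY$)
  read 0, top Y: go to q0, push ε → (q0, 1, YYY$)
  ε-move, top Y: go to q1, push Y → (q1, 1, YYY$)
  read 1, top Y: go to q1, push YY → (q1, ε, YYYY$)
All input consumed; state q1 ∉ F and no further ε-move applies.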